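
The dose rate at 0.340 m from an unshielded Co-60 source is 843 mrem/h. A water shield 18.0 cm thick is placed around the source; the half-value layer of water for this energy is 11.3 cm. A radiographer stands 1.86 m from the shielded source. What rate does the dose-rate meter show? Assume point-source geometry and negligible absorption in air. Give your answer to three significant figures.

Distance alone: 843 × (0.340/1.86)² = 843 × 0.03341 = 28.16 mrem/h.
Shield: 18.0/11.3 = 1.593 half-value layers → attenuation 2^(−1.593) = 0.3315.
Combined: 28.16 × 0.3315 = 9.335 mrem/h.

9.34 mrem/h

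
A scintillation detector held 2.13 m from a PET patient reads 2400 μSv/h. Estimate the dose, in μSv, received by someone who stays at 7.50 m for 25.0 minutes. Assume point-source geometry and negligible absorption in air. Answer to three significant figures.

80.7 μSv

By the inverse-square law, rate at 7.50 m:
(2.13/7.50)² = 0.08066, so 2400 × 0.08066 = 193.6 μSv/h.
Dose = rate × time = 193.6 μSv/h × 0.4167 h = 80.67 μSv.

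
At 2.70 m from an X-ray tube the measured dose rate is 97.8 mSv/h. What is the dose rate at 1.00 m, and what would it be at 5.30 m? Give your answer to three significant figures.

By the inverse-square law,
At 1.00 m: 97.8 × (2.70/1.00)² = 97.8 × 7.290 = 713.0 mSv/h
At 5.30 m: 713.0 × (1.00/5.30)² = 713.0 × 0.03560 = 25.38 mSv/h.

713 mSv/h; 25.4 mSv/h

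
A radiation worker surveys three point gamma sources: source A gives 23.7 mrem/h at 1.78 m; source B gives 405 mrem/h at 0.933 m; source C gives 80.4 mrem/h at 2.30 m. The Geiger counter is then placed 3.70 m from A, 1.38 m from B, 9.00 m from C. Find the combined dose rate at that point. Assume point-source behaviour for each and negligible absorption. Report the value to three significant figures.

196 mrem/h

By superposition, sum each source's inverse-square contribution:
A: 23.7 × (1.78/3.70)² = 5.485 mrem/h
B: 405 × (0.933/1.38)² = 185.1 mrem/h
C: 80.4 × (2.30/9.00)² = 5.251 mrem/h
Total = 5.485 + 185.1 + 5.251 = 195.8 mrem/h.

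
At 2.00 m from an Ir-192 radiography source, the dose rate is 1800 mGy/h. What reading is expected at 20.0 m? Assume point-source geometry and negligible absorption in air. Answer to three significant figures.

18.0 mGy/h

Using I₁d₁² = I₂d₂², the rate at 20.0 m is
1800 × (2.00/20.0)² = 1800 × 0.01000 = 18.00 mGy/h.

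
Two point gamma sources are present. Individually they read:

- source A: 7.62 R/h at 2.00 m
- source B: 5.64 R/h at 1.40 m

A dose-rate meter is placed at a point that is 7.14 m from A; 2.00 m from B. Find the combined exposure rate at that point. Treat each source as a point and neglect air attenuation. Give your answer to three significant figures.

Each source contributes Iᵢ·(dᵢ/rᵢ)²; contributions add.
A: 7.62 × (2.00/7.14)² = 0.5979 R/h
B: 5.64 × (1.40/2.00)² = 2.764 R/h
Total = 0.5979 + 2.764 = 3.362 R/h.

3.36 R/h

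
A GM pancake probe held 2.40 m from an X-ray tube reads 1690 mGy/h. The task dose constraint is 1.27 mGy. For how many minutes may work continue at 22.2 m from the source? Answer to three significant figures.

Using I₁d₁² = I₂d₂², rate at 22.2 m:
1690 × (2.40/22.2)² = 1690 × 0.01169 = 19.76 mGy/h.
Stay time = 1.27 mGy ÷ 19.76 mGy/h = 0.06427 h = 3.856 min.

3.86 min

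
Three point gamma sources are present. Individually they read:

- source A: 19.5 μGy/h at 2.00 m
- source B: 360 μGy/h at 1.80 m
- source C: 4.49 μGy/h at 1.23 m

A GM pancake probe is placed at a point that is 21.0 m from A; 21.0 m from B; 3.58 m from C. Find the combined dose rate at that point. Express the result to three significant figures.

3.35 μGy/h

By superposition, sum each source's inverse-square contribution:
A: 19.5 × (2.00/21.0)² = 0.1769 μGy/h
B: 360 × (1.80/21.0)² = 2.645 μGy/h
C: 4.49 × (1.23/3.58)² = 0.5300 μGy/h
Total = 0.1769 + 2.645 + 0.5300 = 3.352 μGy/h.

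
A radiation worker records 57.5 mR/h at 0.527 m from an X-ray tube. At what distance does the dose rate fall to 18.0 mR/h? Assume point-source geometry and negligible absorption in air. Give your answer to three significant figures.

Using I₁d₁² = I₂d₂², d₂ = d₁·√(I₁/I₂).
I₁/I₂ = 57.5/18.0 = 3.194, so d₂ = 0.527 × √3.194 = 0.9418 m.

0.942 m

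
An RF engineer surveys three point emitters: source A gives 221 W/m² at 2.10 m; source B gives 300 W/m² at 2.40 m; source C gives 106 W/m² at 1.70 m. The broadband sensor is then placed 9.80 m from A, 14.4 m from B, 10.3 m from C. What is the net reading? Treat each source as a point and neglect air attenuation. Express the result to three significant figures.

Each source contributes Iᵢ·(dᵢ/rᵢ)²; contributions add.
A: 221 × (2.10/9.80)² = 10.15 W/m²
B: 300 × (2.40/14.4)² = 8.333 W/m²
C: 106 × (1.70/10.3)² = 2.888 W/m²
Total = 10.15 + 8.333 + 2.888 = 21.37 W/m².

21.4 W/m²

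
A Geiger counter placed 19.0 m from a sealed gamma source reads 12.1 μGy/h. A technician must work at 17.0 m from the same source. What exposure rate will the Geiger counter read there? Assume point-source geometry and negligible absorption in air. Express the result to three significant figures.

By the inverse-square law, scaling from 19.0 m to 17.0 m:
12.1 × (19.0/17.0)² = 12.1 × 1.249 = 15.11 μGy/h.

15.1 μGy/h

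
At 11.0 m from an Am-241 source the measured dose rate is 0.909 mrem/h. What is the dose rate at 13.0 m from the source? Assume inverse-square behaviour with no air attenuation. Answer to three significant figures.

Using I₁d₁² = I₂d₂², scaling from 11.0 m to 13.0 m:
(11.0/13.0)² = 0.7160, so 0.909 × 0.7160 = 0.6508 mrem/h.

0.651 mrem/h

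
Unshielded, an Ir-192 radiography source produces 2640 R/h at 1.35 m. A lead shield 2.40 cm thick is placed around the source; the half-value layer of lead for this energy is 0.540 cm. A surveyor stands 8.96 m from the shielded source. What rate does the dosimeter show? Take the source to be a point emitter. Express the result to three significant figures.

2.75 R/h

Distance alone: (1.35/8.96)² = 0.02270, so 2640 × 0.02270 = 59.93 R/h.
Shield: 2.40/0.540 = 4.444 half-value layers → attenuation 2^(−4.444) = 0.04594.
Combined: 59.93 × 0.04594 = 2.753 R/h.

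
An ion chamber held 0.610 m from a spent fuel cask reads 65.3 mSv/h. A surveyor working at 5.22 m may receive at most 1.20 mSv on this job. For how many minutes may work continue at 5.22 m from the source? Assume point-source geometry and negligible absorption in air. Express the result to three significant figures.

80.7 min

By the inverse-square law, rate at 5.22 m:
(0.610/5.22)² = 0.01366, so 65.3 × 0.01366 = 0.8920 mSv/h.
Stay time = 1.20 mSv ÷ 0.8920 mSv/h = 1.345 h = 80.70 min.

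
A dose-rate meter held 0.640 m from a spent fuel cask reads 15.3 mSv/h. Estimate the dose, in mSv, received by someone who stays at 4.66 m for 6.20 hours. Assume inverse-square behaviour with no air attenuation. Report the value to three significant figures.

1.79 mSv

Using I₁d₁² = I₂d₂², rate at 4.66 m:
15.3 × (0.640/4.66)² = 15.3 × 0.01886 = 0.2886 mSv/h.
Dose = rate × time = 0.2886 mSv/h × 6.200 h = 1.789 mSv.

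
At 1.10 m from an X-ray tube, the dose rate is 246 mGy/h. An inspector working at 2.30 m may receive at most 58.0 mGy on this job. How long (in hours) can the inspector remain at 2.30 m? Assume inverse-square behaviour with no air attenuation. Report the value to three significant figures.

Using I₁d₁² = I₂d₂², rate at 2.30 m:
246 × (1.10/2.30)² = 246 × 0.2287 = 56.26 mGy/h.
Stay time = 58.0 mGy ÷ 56.26 mGy/h = 1.031 h.

1.03 h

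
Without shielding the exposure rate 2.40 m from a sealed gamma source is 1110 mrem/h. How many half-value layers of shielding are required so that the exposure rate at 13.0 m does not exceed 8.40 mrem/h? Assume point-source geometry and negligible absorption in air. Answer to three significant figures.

2.17 half-value layers

At 13.0 m, distance alone gives 1110 × (2.40/13.0)² = 1110 × 0.03408 = 37.83 mrem/h.
Further attenuation needed: 37.83/8.40 = 4.504.
n = log₂(4.504) = 2.171 half-value layers.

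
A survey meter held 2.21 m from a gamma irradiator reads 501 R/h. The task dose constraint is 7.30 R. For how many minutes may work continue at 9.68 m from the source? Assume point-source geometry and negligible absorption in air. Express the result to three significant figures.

Using I₁d₁² = I₂d₂², rate at 9.68 m:
501 × (2.21/9.68)² = 501 × 0.05212 = 26.11 R/h.
Stay time = 7.30 R ÷ 26.11 R/h = 0.2796 h = 16.78 min.

16.8 min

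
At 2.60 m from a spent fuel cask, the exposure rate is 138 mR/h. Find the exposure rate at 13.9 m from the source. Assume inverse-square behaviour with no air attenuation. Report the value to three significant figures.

4.83 mR/h

Intensity scales as (d₁/d₂)², so the rate at 13.9 m is
(2.60/13.9)² = 0.03499, so 138 × 0.03499 = 4.829 mR/h.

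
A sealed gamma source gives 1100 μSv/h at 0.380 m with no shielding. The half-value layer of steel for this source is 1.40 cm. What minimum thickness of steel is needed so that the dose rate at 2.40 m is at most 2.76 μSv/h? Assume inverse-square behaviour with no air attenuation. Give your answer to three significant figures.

4.65 cm

At 2.40 m, distance alone gives (0.380/2.40)² = 0.02507, so 1100 × 0.02507 = 27.58 μSv/h.
Further attenuation needed: 27.58/2.76 = 9.993.
n = log₂(9.993) = 3.321 half-value layers.
Thickness = 3.321 × 1.40 cm = 4.649 cm.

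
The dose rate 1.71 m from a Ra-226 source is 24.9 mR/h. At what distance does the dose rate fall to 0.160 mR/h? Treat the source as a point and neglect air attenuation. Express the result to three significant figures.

Intensity scales as (d₁/d₂)², so d₂ = d₁·√(I₁/I₂).
I₁/I₂ = 24.9/0.160 = 155.6, so d₂ = 1.71 × √155.6 = 21.33 m.

21.3 m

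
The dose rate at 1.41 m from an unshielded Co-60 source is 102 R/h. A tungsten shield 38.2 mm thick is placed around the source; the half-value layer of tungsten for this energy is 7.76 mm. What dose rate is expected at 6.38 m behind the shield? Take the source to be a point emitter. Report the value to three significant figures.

0.164 R/h

Distance alone: (1.41/6.38)² = 0.04884, so 102 × 0.04884 = 4.982 R/h.
Shield: 38.2/7.76 = 4.923 half-value layers → attenuation 2^(−4.923) = 0.03296.
Combined: 4.982 × 0.03296 = 0.1642 R/h.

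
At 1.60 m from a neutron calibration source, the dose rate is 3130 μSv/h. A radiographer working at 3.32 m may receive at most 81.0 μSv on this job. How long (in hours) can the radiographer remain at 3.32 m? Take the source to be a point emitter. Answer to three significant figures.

By the inverse-square law, rate at 3.32 m:
(1.60/3.32)² = 0.2323, so 3130 × 0.2323 = 727.1 μSv/h.
Stay time = 81.0 μSv ÷ 727.1 μSv/h = 0.1114 h.

0.111 h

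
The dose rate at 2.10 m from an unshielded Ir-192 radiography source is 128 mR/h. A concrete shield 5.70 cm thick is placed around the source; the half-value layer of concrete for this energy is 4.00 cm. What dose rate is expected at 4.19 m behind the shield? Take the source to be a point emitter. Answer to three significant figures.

12.0 mR/h

Distance alone: (2.10/4.19)² = 0.2512, so 128 × 0.2512 = 32.15 mR/h.
Shield: 5.70/4.00 = 1.425 half-value layers → attenuation 2^(−1.425) = 0.3724.
Combined: 32.15 × 0.3724 = 11.97 mR/h.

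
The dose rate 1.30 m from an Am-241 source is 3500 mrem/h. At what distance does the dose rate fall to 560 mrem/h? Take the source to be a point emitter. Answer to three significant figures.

3.25 m

Intensity scales as (d₁/d₂)², so d₂ = d₁·√(I₁/I₂).
I₁/I₂ = 3500/560 = 6.250, so d₂ = 1.30 × √6.250 = 3.250 m.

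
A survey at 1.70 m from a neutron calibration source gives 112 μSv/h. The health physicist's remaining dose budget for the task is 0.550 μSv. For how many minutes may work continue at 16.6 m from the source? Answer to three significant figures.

28.1 min

By the inverse-square law, rate at 16.6 m:
(1.70/16.6)² = 0.01049, so 112 × 0.01049 = 1.175 μSv/h.
Stay time = 0.550 μSv ÷ 1.175 μSv/h = 0.4681 h = 28.09 min.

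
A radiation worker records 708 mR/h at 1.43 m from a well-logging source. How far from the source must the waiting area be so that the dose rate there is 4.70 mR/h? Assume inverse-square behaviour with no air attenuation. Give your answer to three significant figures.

17.6 m

Applying the 1/r² law, d₂ = d₁·√(I₁/I₂).
I₁/I₂ = 708/4.70 = 150.6, so d₂ = 1.43 × √150.6 = 17.55 m.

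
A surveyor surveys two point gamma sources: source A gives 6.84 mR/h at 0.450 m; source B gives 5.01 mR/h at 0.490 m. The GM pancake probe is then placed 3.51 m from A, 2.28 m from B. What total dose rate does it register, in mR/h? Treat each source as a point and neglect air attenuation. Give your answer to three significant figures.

0.344 mR/h

Each source contributes Iᵢ·(dᵢ/rᵢ)²; contributions add.
A: 6.84 × (0.450/3.51)² = 0.1124 mR/h
B: 5.01 × (0.490/2.28)² = 0.2314 mR/h
Total = 0.1124 + 0.2314 = 0.3438 mR/h.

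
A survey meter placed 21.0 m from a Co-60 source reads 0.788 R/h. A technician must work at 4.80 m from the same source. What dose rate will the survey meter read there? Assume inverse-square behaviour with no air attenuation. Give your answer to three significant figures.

15.1 R/h

Using I₁d₁² = I₂d₂², scaling from 21.0 m to 4.80 m:
0.788 × (21.0/4.80)² = 0.788 × 19.14 = 15.08 R/h.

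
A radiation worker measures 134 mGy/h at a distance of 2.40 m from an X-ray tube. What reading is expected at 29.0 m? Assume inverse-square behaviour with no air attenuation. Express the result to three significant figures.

0.918 mGy/h

Using I₁d₁² = I₂d₂², the rate at 29.0 m is
(2.40/29.0)² = 0.006849, so 134 × 0.006849 = 0.9178 mGy/h.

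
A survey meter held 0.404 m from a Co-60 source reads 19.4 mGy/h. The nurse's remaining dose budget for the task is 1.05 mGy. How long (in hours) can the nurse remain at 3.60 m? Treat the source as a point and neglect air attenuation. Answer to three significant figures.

Applying the 1/r² law, rate at 3.60 m:
19.4 × (0.404/3.60)² = 19.4 × 0.01259 = 0.2442 mGy/h.
Stay time = 1.05 mGy ÷ 0.2442 mGy/h = 4.300 h.

4.30 h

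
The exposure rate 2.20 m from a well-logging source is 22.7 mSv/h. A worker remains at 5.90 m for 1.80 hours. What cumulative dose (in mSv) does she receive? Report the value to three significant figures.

5.68 mSv

Using I₁d₁² = I₂d₂², rate at 5.90 m:
22.7 × (2.20/5.90)² = 22.7 × 0.1390 = 3.155 mSv/h.
Dose = rate × time = 3.155 mSv/h × 1.800 h = 5.679 mSv.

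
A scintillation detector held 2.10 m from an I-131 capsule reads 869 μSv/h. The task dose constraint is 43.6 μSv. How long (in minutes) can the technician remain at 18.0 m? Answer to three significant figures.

221 min

Intensity scales as (d₁/d₂)², so rate at 18.0 m:
(2.10/18.0)² = 0.01361, so 869 × 0.01361 = 11.83 μSv/h.
Stay time = 43.6 μSv ÷ 11.83 μSv/h = 3.686 h = 221.2 min.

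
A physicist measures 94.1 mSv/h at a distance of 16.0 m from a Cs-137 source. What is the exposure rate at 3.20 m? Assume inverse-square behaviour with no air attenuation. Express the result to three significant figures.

2350 mSv/h

Since intensity falls as 1/r², the rate at 3.20 m is
94.1 × (16.0/3.20)² = 94.1 × 25.00 = 2352 mSv/h.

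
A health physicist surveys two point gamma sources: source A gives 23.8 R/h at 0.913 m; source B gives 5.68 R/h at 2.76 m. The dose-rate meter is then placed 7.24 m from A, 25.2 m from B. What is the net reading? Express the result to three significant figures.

0.447 R/h

Each source contributes Iᵢ·(dᵢ/rᵢ)²; contributions add.
A: 23.8 × (0.913/7.24)² = 0.3785 R/h
B: 5.68 × (2.76/25.2)² = 0.06813 R/h
Total = 0.3785 + 0.06813 = 0.4466 R/h.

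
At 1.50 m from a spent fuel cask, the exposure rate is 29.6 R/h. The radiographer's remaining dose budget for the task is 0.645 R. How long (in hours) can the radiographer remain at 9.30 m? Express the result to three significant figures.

0.838 h

Since intensity falls as 1/r², rate at 9.30 m:
29.6 × (1.50/9.30)² = 29.6 × 0.02601 = 0.7699 R/h.
Stay time = 0.645 R ÷ 0.7699 R/h = 0.8378 h.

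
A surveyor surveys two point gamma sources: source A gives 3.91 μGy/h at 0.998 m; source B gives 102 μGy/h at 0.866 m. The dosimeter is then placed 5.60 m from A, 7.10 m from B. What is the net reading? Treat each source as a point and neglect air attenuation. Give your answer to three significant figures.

1.64 μGy/h

Each source contributes Iᵢ·(dᵢ/rᵢ)²; contributions add.
A: 3.91 × (0.998/5.60)² = 0.1242 μGy/h
B: 102 × (0.866/7.10)² = 1.517 μGy/h
Total = 0.1242 + 1.517 = 1.641 μGy/h.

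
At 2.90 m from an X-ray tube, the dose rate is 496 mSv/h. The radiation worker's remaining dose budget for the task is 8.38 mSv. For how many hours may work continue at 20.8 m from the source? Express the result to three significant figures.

0.869 h

Applying the 1/r² law, rate at 20.8 m:
496 × (2.90/20.8)² = 496 × 0.01944 = 9.642 mSv/h.
Stay time = 8.38 mSv ÷ 9.642 mSv/h = 0.8691 h.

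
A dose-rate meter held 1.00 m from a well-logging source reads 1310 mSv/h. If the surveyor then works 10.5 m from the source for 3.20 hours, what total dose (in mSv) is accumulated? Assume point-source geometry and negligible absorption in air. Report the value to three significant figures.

Intensity scales as (d₁/d₂)², so rate at 10.5 m:
1310 × (1.00/10.5)² = 1310 × 0.009070 = 11.88 mSv/h.
Dose = rate × time = 11.88 mSv/h × 3.200 h = 38.02 mSv.

38.0 mSv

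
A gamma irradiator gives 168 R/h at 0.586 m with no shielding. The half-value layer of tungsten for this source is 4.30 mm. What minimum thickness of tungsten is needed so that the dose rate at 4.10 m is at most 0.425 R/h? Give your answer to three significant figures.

At 4.10 m, distance alone gives (0.586/4.10)² = 0.02043, so 168 × 0.02043 = 3.432 R/h.
Further attenuation needed: 3.432/0.425 = 8.075.
n = log₂(8.075) = 3.013 half-value layers.
Thickness = 3.013 × 4.30 mm = 12.96 mm.

13.0 mm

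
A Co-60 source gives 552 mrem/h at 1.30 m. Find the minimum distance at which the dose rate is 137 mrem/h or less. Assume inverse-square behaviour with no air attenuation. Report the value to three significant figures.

2.61 m

Intensity scales as (d₁/d₂)², so d₂ = d₁·√(I₁/I₂).
I₁/I₂ = 552/137 = 4.029, so d₂ = 1.30 × √4.029 = 2.609 m.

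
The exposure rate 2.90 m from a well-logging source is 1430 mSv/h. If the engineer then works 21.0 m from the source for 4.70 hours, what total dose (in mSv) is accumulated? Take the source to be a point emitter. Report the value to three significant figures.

128 mSv

Applying the 1/r² law, rate at 21.0 m:
1430 × (2.90/21.0)² = 1430 × 0.01907 = 27.27 mSv/h.
Dose = rate × time = 27.27 mSv/h × 4.700 h = 128.2 mSv.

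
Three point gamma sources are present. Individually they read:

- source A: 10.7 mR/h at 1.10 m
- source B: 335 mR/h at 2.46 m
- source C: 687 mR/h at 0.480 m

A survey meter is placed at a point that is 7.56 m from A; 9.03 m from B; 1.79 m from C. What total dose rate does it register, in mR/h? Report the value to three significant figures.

74.5 mR/h

By superposition, sum each source's inverse-square contribution:
A: 10.7 × (1.10/7.56)² = 0.2265 mR/h
B: 335 × (2.46/9.03)² = 24.86 mR/h
C: 687 × (0.480/1.79)² = 49.40 mR/h
Total = 0.2265 + 24.86 + 49.40 = 74.49 mR/h.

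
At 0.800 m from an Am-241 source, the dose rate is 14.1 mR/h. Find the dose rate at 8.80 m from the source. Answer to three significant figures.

0.117 mR/h

Using I₁d₁² = I₂d₂², the rate at 8.80 m is
14.1 × (0.800/8.80)² = 14.1 × 0.008264 = 0.1165 mR/h.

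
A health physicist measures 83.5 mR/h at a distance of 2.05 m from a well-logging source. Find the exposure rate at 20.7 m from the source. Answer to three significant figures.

By the inverse-square law, the rate at 20.7 m is
(2.05/20.7)² = 0.009808, so 83.5 × 0.009808 = 0.8190 mR/h.

0.819 mR/h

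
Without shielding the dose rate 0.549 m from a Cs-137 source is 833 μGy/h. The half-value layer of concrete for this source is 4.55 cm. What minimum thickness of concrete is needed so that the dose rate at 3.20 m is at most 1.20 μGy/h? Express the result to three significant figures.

At 3.20 m, distance alone gives (0.549/3.20)² = 0.02943, so 833 × 0.02943 = 24.52 μGy/h.
Further attenuation needed: 24.52/1.20 = 20.43.
n = log₂(20.43) = 4.353 half-value layers.
Thickness = 4.353 × 4.55 cm = 19.81 cm.

19.8 cm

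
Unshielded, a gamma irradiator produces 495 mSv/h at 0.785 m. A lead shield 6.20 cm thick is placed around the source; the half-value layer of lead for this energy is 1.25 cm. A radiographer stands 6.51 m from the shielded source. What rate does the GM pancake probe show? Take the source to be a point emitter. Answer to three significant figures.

Distance alone: (0.785/6.51)² = 0.01454, so 495 × 0.01454 = 7.197 mSv/h.
Shield: 6.20/1.25 = 4.960 half-value layers → attenuation 2^(−4.960) = 0.03213.
Combined: 7.197 × 0.03213 = 0.2312 mSv/h.

0.231 mSv/h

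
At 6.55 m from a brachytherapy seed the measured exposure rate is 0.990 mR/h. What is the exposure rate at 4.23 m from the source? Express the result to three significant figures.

Using I₁d₁² = I₂d₂², scaling from 6.55 m to 4.23 m:
0.990 × (6.55/4.23)² = 0.990 × 2.398 = 2.374 mR/h.

2.37 mR/h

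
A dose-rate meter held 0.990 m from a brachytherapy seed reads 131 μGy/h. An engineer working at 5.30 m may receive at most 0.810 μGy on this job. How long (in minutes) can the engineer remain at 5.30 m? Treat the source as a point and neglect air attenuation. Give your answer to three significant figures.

Applying the 1/r² law, rate at 5.30 m:
(0.990/5.30)² = 0.03489, so 131 × 0.03489 = 4.571 μGy/h.
Stay time = 0.810 μGy ÷ 4.571 μGy/h = 0.1772 h = 10.63 min.

10.6 min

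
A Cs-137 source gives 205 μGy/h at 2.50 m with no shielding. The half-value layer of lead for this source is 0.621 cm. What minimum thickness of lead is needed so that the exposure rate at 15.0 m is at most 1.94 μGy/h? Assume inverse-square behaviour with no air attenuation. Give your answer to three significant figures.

0.965 cm

At 15.0 m, distance alone gives 205 × (2.50/15.0)² = 205 × 0.02778 = 5.695 μGy/h.
Further attenuation needed: 5.695/1.94 = 2.936.
n = log₂(2.936) = 1.554 half-value layers.
Thickness = 1.554 × 0.621 cm = 0.9650 cm.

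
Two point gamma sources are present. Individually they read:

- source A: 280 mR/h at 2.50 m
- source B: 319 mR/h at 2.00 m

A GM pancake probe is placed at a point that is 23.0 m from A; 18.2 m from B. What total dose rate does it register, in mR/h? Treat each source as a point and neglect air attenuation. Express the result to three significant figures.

7.16 mR/h

By superposition, sum each source's inverse-square contribution:
A: 280 × (2.50/23.0)² = 3.308 mR/h
B: 319 × (2.00/18.2)² = 3.852 mR/h
Total = 3.308 + 3.852 = 7.160 mR/h.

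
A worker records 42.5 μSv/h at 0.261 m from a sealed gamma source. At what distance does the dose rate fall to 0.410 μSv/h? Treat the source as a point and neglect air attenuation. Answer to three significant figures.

Applying the 1/r² law, d₂ = d₁·√(I₁/I₂).
I₁/I₂ = 42.5/0.410 = 103.7, so d₂ = 0.261 × √103.7 = 2.658 m.

2.66 m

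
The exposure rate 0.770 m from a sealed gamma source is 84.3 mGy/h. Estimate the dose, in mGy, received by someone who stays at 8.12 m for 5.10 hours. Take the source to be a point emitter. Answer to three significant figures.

3.87 mGy

Intensity scales as (d₁/d₂)², so rate at 8.12 m:
(0.770/8.12)² = 0.008992, so 84.3 × 0.008992 = 0.7580 mGy/h.
Dose = rate × time = 0.7580 mGy/h × 5.100 h = 3.866 mGy.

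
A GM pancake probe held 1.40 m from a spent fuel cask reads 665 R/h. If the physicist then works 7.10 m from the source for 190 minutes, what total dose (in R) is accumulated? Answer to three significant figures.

81.9 R

Intensity scales as (d₁/d₂)², so rate at 7.10 m:
(1.40/7.10)² = 0.03888, so 665 × 0.03888 = 25.86 R/h.
Dose = rate × time = 25.86 R/h × 3.167 h = 81.90 R.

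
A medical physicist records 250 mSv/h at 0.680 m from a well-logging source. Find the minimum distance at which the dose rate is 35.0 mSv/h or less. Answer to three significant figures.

1.82 m

Applying the 1/r² law, d₂ = d₁·√(I₁/I₂).
I₁/I₂ = 250/35.0 = 7.143, so d₂ = 0.680 × √7.143 = 1.817 m.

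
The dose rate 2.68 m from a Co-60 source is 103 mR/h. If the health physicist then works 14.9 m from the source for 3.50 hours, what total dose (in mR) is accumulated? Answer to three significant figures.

By the inverse-square law, rate at 14.9 m:
103 × (2.68/14.9)² = 103 × 0.03235 = 3.332 mR/h.
Dose = rate × time = 3.332 mR/h × 3.500 h = 11.66 mR.

11.7 mR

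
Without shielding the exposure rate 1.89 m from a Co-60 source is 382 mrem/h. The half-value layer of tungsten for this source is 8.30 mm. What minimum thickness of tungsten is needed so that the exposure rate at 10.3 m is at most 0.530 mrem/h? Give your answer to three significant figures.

38.2 mm

At 10.3 m, distance alone gives 382 × (1.89/10.3)² = 382 × 0.03367 = 12.86 mrem/h.
Further attenuation needed: 12.86/0.530 = 24.26.
n = log₂(24.26) = 4.601 half-value layers.
Thickness = 4.601 × 8.30 mm = 38.19 mm.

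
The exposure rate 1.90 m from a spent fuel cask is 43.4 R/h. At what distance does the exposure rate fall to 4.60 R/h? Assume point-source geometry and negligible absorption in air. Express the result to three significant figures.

Intensity scales as (d₁/d₂)², so d₂ = d₁·√(I₁/I₂).
I₁/I₂ = 43.4/4.60 = 9.435, so d₂ = 1.90 × √9.435 = 5.836 m.

5.84 m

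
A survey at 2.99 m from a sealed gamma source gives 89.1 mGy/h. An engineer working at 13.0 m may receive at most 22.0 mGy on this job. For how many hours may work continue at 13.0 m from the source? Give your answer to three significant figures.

Applying the 1/r² law, rate at 13.0 m:
89.1 × (2.99/13.0)² = 89.1 × 0.05290 = 4.713 mGy/h.
Stay time = 22.0 mGy ÷ 4.713 mGy/h = 4.668 h.

4.67 h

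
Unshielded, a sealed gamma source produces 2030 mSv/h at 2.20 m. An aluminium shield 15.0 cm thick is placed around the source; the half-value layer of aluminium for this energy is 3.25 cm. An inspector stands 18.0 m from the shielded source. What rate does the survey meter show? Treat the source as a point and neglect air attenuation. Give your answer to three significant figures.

1.24 mSv/h

Distance alone: (2.20/18.0)² = 0.01494, so 2030 × 0.01494 = 30.33 mSv/h.
Shield: 15.0/3.25 = 4.615 half-value layers → attenuation 2^(−4.615) = 0.04081.
Combined: 30.33 × 0.04081 = 1.238 mSv/h.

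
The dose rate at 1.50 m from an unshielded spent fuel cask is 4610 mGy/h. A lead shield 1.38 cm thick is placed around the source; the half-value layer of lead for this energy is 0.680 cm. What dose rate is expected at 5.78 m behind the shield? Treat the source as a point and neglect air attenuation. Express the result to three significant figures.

Distance alone: 4610 × (1.50/5.78)² = 4610 × 0.06735 = 310.5 mGy/h.
Shield: 1.38/0.680 = 2.029 half-value layers → attenuation 2^(−2.029) = 0.2450.
Combined: 310.5 × 0.2450 = 76.07 mGy/h.

76.1 mGy/h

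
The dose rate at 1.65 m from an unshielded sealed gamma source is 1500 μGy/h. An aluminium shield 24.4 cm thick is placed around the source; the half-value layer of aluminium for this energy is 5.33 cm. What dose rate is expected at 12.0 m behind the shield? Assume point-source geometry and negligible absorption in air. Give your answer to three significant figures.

1.19 μGy/h

Distance alone: (1.65/12.0)² = 0.01891, so 1500 × 0.01891 = 28.36 μGy/h.
Shield: 24.4/5.33 = 4.578 half-value layers → attenuation 2^(−4.578) = 0.04187.
Combined: 28.36 × 0.04187 = 1.187 μGy/h.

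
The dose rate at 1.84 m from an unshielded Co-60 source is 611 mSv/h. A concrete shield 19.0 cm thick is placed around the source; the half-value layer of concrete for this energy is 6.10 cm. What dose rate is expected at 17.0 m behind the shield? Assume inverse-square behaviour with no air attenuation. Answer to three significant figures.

0.826 mSv/h

Distance alone: (1.84/17.0)² = 0.01171, so 611 × 0.01171 = 7.155 mSv/h.
Shield: 19.0/6.10 = 3.115 half-value layers → attenuation 2^(−3.115) = 0.1154.
Combined: 7.155 × 0.1154 = 0.8257 mSv/h.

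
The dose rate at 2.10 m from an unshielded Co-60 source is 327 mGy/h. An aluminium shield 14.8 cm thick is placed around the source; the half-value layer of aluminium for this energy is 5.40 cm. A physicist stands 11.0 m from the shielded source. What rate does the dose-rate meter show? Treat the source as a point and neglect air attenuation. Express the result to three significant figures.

1.78 mGy/h

Distance alone: 327 × (2.10/11.0)² = 327 × 0.03645 = 11.92 mGy/h.
Shield: 14.8/5.40 = 2.741 half-value layers → attenuation 2^(−2.741) = 0.1496.
Combined: 11.92 × 0.1496 = 1.783 mGy/h.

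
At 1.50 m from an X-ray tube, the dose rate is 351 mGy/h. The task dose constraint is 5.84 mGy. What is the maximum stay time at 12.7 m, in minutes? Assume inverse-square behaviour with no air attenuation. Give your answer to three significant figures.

71.6 min

Applying the 1/r² law, rate at 12.7 m:
351 × (1.50/12.7)² = 351 × 0.01395 = 4.896 mGy/h.
Stay time = 5.84 mGy ÷ 4.896 mGy/h = 1.193 h = 71.58 min.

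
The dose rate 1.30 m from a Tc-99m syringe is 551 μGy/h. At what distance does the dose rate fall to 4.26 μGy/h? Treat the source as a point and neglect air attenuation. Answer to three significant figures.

14.8 m

By the inverse-square law, d₂ = d₁·√(I₁/I₂).
I₁/I₂ = 551/4.26 = 129.3, so d₂ = 1.30 × √129.3 = 14.78 m.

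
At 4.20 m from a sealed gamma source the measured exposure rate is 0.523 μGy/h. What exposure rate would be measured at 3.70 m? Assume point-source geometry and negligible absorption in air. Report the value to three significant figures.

0.674 μGy/h

Applying the 1/r² law, scaling from 4.20 m to 3.70 m:
0.523 × (4.20/3.70)² = 0.523 × 1.289 = 0.6741 μGy/h.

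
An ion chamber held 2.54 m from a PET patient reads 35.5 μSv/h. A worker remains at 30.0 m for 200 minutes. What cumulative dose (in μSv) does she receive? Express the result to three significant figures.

Since intensity falls as 1/r², rate at 30.0 m:
35.5 × (2.54/30.0)² = 35.5 × 0.007168 = 0.2545 μSv/h.
Dose = rate × time = 0.2545 μSv/h × 3.333 h = 0.8482 μSv.

0.848 μSv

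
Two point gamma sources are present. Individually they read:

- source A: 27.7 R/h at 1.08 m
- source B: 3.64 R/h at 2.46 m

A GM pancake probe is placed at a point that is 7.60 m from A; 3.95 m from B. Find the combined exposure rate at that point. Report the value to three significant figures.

1.97 R/h

By superposition, sum each source's inverse-square contribution:
A: 27.7 × (1.08/7.60)² = 0.5594 R/h
B: 3.64 × (2.46/3.95)² = 1.412 R/h
Total = 0.5594 + 1.412 = 1.971 R/h.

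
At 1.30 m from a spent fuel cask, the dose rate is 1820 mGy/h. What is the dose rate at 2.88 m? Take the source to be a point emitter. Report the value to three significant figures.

371 mGy/h

By the inverse-square law, the rate at 2.88 m is
1820 × (1.30/2.88)² = 1820 × 0.2038 = 370.9 mGy/h.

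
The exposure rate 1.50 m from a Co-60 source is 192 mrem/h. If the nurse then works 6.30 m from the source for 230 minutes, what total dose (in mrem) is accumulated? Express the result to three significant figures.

By the inverse-square law, rate at 6.30 m:
(1.50/6.30)² = 0.05669, so 192 × 0.05669 = 10.88 mrem/h.
Dose = rate × time = 10.88 mrem/h × 3.833 h = 41.70 mrem.

41.7 mrem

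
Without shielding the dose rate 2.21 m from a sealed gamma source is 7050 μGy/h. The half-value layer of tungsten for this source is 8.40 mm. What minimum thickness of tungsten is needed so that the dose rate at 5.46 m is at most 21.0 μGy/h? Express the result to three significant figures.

At 5.46 m, distance alone gives (2.21/5.46)² = 0.1638, so 7050 × 0.1638 = 1155 μGy/h.
Further attenuation needed: 1155/21.0 = 55.00.
n = log₂(55.00) = 5.781 half-value layers.
Thickness = 5.781 × 8.40 mm = 48.56 mm.

48.6 mm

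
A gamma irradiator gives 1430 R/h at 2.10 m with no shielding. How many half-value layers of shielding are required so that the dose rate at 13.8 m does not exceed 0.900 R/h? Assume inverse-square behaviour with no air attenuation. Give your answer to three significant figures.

5.20 half-value layers

At 13.8 m, distance alone gives 1430 × (2.10/13.8)² = 1430 × 0.02316 = 33.12 R/h.
Further attenuation needed: 33.12/0.900 = 36.80.
n = log₂(36.80) = 5.202 half-value layers.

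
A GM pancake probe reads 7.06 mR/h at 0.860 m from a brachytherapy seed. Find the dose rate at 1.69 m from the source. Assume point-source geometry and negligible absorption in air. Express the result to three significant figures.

1.83 mR/h

Using I₁d₁² = I₂d₂², the rate at 1.69 m is
7.06 × (0.860/1.69)² = 7.06 × 0.2590 = 1.829 mR/h.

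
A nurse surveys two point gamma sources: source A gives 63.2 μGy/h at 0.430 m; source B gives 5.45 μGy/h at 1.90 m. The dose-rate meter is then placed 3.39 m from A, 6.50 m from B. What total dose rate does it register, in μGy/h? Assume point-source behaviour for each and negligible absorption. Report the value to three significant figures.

1.48 μGy/h

Each source contributes Iᵢ·(dᵢ/rᵢ)²; contributions add.
A: 63.2 × (0.430/3.39)² = 1.017 μGy/h
B: 5.45 × (1.90/6.50)² = 0.4657 μGy/h
Total = 1.017 + 0.4657 = 1.483 μGy/h.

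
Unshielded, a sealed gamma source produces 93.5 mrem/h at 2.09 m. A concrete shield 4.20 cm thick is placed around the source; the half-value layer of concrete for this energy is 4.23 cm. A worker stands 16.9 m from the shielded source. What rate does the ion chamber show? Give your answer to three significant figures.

Distance alone: 93.5 × (2.09/16.9)² = 93.5 × 0.01529 = 1.430 mrem/h.
Shield: 4.20/4.23 = 0.9929 half-value layers → attenuation 2^(−0.9929) = 0.5025.
Combined: 1.430 × 0.5025 = 0.7186 mrem/h.

0.719 mrem/h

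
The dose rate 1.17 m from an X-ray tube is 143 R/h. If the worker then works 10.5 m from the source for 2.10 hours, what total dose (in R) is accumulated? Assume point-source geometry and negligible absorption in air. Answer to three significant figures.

Since intensity falls as 1/r², rate at 10.5 m:
(1.17/10.5)² = 0.01242, so 143 × 0.01242 = 1.776 R/h.
Dose = rate × time = 1.776 R/h × 2.100 h = 3.730 R.

3.73 R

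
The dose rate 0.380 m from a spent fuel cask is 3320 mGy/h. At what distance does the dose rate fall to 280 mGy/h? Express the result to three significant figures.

By the inverse-square law, d₂ = d₁·√(I₁/I₂).
I₁/I₂ = 3320/280 = 11.86, so d₂ = 0.380 × √11.86 = 1.309 m.

1.31 m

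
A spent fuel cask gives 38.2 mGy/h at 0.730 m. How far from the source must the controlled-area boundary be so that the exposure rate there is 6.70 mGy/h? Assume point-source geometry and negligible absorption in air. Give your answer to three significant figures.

1.74 m

Using I₁d₁² = I₂d₂², d₂ = d₁·√(I₁/I₂).
I₁/I₂ = 38.2/6.70 = 5.701, so d₂ = 0.730 × √5.701 = 1.743 m.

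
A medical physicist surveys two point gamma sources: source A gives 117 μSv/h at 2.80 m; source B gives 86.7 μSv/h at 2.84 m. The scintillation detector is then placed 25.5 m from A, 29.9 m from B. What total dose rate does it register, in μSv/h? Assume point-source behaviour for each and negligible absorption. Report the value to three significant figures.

2.19 μSv/h

By superposition, sum each source's inverse-square contribution:
A: 117 × (2.80/25.5)² = 1.411 μSv/h
B: 86.7 × (2.84/29.9)² = 0.7822 μSv/h
Total = 1.411 + 0.7822 = 2.193 μSv/h.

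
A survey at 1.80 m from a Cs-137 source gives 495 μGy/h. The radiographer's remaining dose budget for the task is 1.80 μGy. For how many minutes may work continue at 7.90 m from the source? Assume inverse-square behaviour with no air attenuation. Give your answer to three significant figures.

By the inverse-square law, rate at 7.90 m:
495 × (1.80/7.90)² = 495 × 0.05191 = 25.70 μGy/h.
Stay time = 1.80 μGy ÷ 25.70 μGy/h = 0.07004 h = 4.202 min.

4.20 min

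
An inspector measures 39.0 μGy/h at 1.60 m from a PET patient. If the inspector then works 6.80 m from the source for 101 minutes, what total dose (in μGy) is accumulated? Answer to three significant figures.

Intensity scales as (d₁/d₂)², so rate at 6.80 m:
39.0 × (1.60/6.80)² = 39.0 × 0.05536 = 2.159 μGy/h.
Dose = rate × time = 2.159 μGy/h × 1.683 h = 3.634 μGy.

3.63 μGy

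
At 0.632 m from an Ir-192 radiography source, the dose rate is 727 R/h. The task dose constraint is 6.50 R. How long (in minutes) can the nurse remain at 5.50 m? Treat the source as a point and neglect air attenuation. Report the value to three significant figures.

40.6 min

Applying the 1/r² law, rate at 5.50 m:
727 × (0.632/5.50)² = 727 × 0.01320 = 9.596 R/h.
Stay time = 6.50 R ÷ 9.596 R/h = 0.6774 h = 40.64 min.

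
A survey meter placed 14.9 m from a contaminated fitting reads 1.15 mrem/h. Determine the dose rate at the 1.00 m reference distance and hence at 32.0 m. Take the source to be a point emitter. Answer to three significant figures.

255 mrem/h; 0.249 mrem/h

Using I₁d₁² = I₂d₂²,
At 1.00 m: (14.9/1.00)² = 222.0, so 1.15 × 222.0 = 255.3 mrem/h
At 32.0 m: 255.3 × (1.00/32.0)² = 255.3 × 0.0009766 = 0.2493 mrem/h.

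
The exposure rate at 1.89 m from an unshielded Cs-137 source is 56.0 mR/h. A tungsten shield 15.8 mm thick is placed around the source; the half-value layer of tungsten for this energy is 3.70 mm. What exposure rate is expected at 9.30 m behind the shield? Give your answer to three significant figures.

Distance alone: (1.89/9.30)² = 0.04130, so 56.0 × 0.04130 = 2.313 mR/h.
Shield: 15.8/3.70 = 4.270 half-value layers → attenuation 2^(−4.270) = 0.05183.
Combined: 2.313 × 0.05183 = 0.1199 mR/h.

0.120 mR/h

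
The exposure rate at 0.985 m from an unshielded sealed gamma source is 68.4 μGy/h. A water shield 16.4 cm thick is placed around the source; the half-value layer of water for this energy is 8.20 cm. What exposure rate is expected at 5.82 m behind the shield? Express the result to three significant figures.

0.490 μGy/h

Distance alone: (0.985/5.82)² = 0.02864, so 68.4 × 0.02864 = 1.959 μGy/h.
Shield: 16.4/8.20 = 2.000 half-value layers → attenuation 2^(−2.000) = 0.2500.
Combined: 1.959 × 0.2500 = 0.4898 μGy/h.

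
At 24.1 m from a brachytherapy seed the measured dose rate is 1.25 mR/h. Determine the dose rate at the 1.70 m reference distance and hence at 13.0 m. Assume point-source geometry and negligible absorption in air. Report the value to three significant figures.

251 mR/h; 4.30 mR/h

Intensity scales as (d₁/d₂)², so
At 1.70 m: (24.1/1.70)² = 201.0, so 1.25 × 201.0 = 251.2 mR/h
At 13.0 m: (1.70/13.0)² = 0.01710, so 251.2 × 0.01710 = 4.296 mR/h.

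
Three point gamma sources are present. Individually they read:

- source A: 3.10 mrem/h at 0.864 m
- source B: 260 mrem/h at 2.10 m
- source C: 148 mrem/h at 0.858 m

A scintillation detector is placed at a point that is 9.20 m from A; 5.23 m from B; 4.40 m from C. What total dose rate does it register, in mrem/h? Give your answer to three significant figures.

Each source contributes Iᵢ·(dᵢ/rᵢ)²; contributions add.
A: 3.10 × (0.864/9.20)² = 0.02734 mrem/h
B: 260 × (2.10/5.23)² = 41.92 mrem/h
C: 148 × (0.858/4.40)² = 5.628 mrem/h
Total = 0.02734 + 41.92 + 5.628 = 47.58 mrem/h.

47.6 mrem/h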